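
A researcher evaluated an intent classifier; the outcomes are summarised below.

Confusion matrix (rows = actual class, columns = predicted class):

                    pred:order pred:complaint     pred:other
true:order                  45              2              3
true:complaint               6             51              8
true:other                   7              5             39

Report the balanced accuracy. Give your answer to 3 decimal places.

0.816

Balanced accuracy = mean of per-class recall.
  order: recall = 45/50 = 0.9000
  complaint: recall = 51/65 = 0.7846
  other: recall = 39/51 = 0.7647
Mean = (0.9000 + 0.7846 + 0.7647) / 3 = 0.816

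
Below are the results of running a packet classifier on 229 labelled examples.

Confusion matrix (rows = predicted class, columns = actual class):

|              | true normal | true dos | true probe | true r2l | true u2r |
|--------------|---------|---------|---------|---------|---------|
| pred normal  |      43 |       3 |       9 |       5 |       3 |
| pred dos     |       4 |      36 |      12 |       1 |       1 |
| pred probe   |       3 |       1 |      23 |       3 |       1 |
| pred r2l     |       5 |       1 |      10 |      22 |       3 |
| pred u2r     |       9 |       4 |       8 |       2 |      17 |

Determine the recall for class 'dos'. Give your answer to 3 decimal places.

0.800

Treat 'dos' as positive and all other classes as negative.
recall = TP/(TP+FN).
dos: TP=36, FN=3+1+1+4=9 → 36/45 = 0.8000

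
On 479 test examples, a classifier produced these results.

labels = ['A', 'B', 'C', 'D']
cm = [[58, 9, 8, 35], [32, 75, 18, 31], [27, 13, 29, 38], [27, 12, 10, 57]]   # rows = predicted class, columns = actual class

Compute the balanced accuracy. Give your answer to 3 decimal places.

Balanced accuracy = mean of per-class recall.
  A: recall = 58/144 = 0.4028
  B: recall = 75/109 = 0.6881
  C: recall = 29/65 = 0.4462
  D: recall = 57/161 = 0.3540
Mean = (0.4028 + 0.6881 + 0.4462 + 0.3540) / 4 = 0.473

0.473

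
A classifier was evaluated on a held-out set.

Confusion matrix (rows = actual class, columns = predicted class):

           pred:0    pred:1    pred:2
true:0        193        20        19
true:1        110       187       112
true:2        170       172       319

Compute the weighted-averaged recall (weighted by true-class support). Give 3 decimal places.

0.537

Per-class recall (TP/(TP+FN)):
  0: TP=193, FN=20+19=39 → 193/232 = 0.8319
  1: TP=187, FN=110+112=222 → 187/409 = 0.4572
  2: TP=319, FN=170+172=342 → 319/661 = 0.4826
Weighted-recall = Σ (supportᵢ/N)·recallᵢ with N=1302: (232/1302)·0.8319 + (409/1302)·0.4572 + (661/1302)·0.4826 = 0.537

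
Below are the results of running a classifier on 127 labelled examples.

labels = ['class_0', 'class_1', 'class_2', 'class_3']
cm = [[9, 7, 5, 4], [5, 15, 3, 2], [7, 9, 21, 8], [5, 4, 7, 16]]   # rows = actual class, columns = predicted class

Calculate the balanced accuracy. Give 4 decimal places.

0.4817

Balanced accuracy = mean of per-class recall.
  class_0: recall = 9/25 = 0.36000
  class_1: recall = 15/25 = 0.60000
  class_2: recall = 21/45 = 0.46667
  class_3: recall = 16/32 = 0.50000
Mean = (0.36000 + 0.60000 + 0.46667 + 0.50000) / 4 = 0.4817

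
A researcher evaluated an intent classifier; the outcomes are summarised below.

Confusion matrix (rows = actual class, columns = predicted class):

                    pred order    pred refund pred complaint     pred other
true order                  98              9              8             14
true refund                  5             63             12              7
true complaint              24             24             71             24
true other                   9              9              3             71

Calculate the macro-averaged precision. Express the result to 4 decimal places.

0.6720

Per-class precision (TP/(TP+FP)):
  order: TP=98, FP=5+24+9=38 → 98/136 = 0.72059
  refund: TP=63, FP=9+24+9=42 → 63/105 = 0.60000
  complaint: TP=71, FP=8+12+3=23 → 71/94 = 0.75532
  other: TP=71, FP=14+7+24=45 → 71/116 = 0.61207
Macro-precision = mean = (0.72059 + 0.60000 + 0.75532 + 0.61207) / 4 = 0.6720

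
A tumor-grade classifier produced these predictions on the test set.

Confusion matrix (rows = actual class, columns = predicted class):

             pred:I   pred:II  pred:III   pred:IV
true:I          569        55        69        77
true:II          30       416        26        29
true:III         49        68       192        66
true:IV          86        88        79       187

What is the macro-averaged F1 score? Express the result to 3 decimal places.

0.620

Per-class F1 score (2·TP/(2·TP+FP+FN)):
  I: TP=569, FP=30+49+86=165, FN=55+69+77=201 → 1138/1504 = 0.7566
  II: TP=416, FP=55+68+88=211, FN=30+26+29=85 → 832/1128 = 0.7376
  III: TP=192, FP=69+26+79=174, FN=49+68+66=183 → 384/741 = 0.5182
  IV: TP=187, FP=77+29+66=172, FN=86+88+79=253 → 374/799 = 0.4681
Macro-F1 score = mean = (0.7566 + 0.7376 + 0.5182 + 0.4681) / 4 = 0.620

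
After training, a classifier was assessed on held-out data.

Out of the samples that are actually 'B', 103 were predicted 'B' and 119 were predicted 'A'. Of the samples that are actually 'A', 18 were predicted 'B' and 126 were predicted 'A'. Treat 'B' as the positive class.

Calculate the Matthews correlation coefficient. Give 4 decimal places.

0.3520

MCC = (TP·TN − FP·FN) / √((TP+FP)(TP+FN)(TN+FP)(TN+FN))
Numerator = 103·126 − 18·119 = 10836
Denominator = √(121·222·144·245) = √947691360 = 30784.5961
MCC = 10836 / 30784.5961 = 0.3520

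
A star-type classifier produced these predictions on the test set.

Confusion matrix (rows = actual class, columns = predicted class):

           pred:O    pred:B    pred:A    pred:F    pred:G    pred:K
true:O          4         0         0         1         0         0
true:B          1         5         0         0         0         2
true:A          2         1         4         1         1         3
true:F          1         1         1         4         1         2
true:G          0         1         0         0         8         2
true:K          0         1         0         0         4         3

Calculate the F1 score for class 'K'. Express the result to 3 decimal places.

Treat 'K' as positive and all other classes as negative.
F1 score = 2·TP/(2·TP+FP+FN).
K: TP=3, FP=0+2+3+2+2=9, FN=0+1+0+0+4=5 → 6/20 = 0.3000

0.300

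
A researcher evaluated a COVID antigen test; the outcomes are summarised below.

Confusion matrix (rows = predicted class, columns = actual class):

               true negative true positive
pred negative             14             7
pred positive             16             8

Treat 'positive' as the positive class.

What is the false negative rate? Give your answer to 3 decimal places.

0.467

FNR = FN/(FN+TP) = 7/(7+8) = 0.467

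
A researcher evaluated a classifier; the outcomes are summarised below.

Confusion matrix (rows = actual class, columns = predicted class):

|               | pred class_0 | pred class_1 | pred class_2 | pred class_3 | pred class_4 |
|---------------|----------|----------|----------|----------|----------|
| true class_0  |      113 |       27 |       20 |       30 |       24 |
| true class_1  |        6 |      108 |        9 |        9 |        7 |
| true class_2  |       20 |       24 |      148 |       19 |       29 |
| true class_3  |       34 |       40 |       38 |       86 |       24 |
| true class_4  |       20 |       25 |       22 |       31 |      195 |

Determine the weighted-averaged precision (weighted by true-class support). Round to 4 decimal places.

0.5921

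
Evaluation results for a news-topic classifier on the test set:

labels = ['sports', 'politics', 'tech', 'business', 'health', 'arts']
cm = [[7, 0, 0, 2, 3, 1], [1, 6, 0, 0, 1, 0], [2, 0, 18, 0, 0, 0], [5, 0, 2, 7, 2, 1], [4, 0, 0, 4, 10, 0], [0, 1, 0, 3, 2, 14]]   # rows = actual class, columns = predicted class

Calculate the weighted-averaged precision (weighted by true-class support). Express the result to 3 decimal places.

0.673

Per-class precision (TP/(TP+FP)):
  sports: TP=7, FP=1+2+5+4+0=12 → 7/19 = 0.3684
  politics: TP=6, FP=0+0+0+0+1=1 → 6/7 = 0.8571
  tech: TP=18, FP=0+0+2+0+0=2 → 18/20 = 0.9000
  business: TP=7, FP=2+0+0+4+3=9 → 7/16 = 0.4375
  health: TP=10, FP=3+1+0+2+2=8 → 10/18 = 0.5556
  arts: TP=14, FP=1+0+0+1+0=2 → 14/16 = 0.8750
Weighted-precision = Σ (supportᵢ/N)·precisionᵢ with N=96: (13/96)·0.3684 + (8/96)·0.8571 + (20/96)·0.9000 + (17/96)·0.4375 + (18/96)·0.5556 + (20/96)·0.8750 = 0.673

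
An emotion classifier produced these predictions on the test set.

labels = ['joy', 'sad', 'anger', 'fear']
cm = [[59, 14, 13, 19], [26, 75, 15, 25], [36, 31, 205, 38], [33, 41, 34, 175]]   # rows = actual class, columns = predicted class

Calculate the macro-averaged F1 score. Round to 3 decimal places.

Per-class F1 score (2·TP/(2·TP+FP+FN)):
  joy: TP=59, FP=26+36+33=95, FN=14+13+19=46 → 118/259 = 0.4556
  sad: TP=75, FP=14+31+41=86, FN=26+15+25=66 → 150/302 = 0.4967
  anger: TP=205, FP=13+15+34=62, FN=36+31+38=105 → 410/577 = 0.7106
  fear: TP=175, FP=19+25+38=82, FN=33+41+34=108 → 350/540 = 0.6481
Macro-F1 score = mean = (0.4556 + 0.4967 + 0.7106 + 0.6481) / 4 = 0.578

0.578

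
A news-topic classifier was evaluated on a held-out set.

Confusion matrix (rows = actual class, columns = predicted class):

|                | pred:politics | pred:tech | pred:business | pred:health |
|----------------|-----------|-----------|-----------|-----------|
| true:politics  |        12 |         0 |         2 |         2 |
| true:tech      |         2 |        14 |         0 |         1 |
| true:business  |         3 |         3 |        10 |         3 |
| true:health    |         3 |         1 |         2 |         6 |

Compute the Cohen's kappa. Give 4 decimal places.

Observed agreement pₒ = trace/N = 42/64 = 0.65625
Expected agreement pₑ = Σ (rowᵢ·colᵢ)/N² = (16·20 + 17·18 + 19·14 + 12·12)/64² = 0.25293
κ = (pₒ − pₑ)/(1 − pₑ) = (0.65625 − 0.25293)/(1 − 0.25293) = 0.5399

0.5399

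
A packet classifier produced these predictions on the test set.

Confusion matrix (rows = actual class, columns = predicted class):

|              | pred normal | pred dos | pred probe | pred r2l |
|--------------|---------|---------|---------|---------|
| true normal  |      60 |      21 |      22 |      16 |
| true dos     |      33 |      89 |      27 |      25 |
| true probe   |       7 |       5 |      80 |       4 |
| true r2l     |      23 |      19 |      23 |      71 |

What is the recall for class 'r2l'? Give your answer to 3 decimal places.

One-vs-rest for 'r2l': TP = diagonal; FP = other classes predicted 'r2l'; FN = 'r2l' predicted as other.
recall = TP/(TP+FN).
r2l: TP=71, FN=23+19+23=65 → 71/136 = 0.5221

0.522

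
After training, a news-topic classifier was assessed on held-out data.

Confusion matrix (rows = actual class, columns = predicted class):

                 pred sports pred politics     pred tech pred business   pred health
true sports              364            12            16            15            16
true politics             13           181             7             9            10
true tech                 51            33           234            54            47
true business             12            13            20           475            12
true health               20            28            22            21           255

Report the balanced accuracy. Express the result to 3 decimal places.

0.774

Balanced accuracy = mean of per-class recall.
  sports: recall = 364/423 = 0.8605
  politics: recall = 181/220 = 0.8227
  tech: recall = 234/419 = 0.5585
  business: recall = 475/532 = 0.8929
  health: recall = 255/346 = 0.7370
Mean = (0.8605 + 0.8227 + 0.5585 + 0.8929 + 0.7370) / 5 = 0.774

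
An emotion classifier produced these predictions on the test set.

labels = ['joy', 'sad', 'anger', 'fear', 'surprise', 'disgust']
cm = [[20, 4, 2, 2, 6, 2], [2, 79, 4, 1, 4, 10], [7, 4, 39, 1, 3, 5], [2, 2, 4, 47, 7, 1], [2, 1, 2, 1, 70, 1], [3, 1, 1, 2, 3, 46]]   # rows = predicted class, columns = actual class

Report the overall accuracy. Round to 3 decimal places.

0.770

Accuracy = trace / total = (20+79+39+47+70+46=301) / 391 = 301/391 = 0.770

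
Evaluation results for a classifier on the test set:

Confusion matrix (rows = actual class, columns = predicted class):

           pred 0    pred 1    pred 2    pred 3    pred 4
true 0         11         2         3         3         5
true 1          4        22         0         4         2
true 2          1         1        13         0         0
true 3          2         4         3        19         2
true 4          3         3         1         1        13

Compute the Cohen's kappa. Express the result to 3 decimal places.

0.544

Observed agreement pₒ = trace/N = 78/122 = 0.6393
Expected agreement pₑ = Σ (rowᵢ·colᵢ)/N² = (24·21 + 32·32 + 15·20 + 30·27 + 21·22)/122² = 0.2083
κ = (pₒ − pₑ)/(1 − pₑ) = (0.6393 − 0.2083)/(1 − 0.2083) = 0.544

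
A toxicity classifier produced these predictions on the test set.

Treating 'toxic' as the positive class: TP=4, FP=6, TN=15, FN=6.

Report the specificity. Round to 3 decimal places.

0.714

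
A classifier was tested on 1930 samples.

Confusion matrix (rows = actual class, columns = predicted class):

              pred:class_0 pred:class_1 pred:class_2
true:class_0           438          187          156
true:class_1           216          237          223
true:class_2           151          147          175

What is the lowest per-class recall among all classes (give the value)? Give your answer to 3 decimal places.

0.351

Per-class recall (TP/(TP+FN)):
  class_0: TP=438, FN=187+156=343 → 438/781 = 0.5608
  class_1: TP=237, FN=216+223=439 → 237/676 = 0.3506
  class_2: TP=175, FN=151+147=298 → 175/473 = 0.3700
Lowest is class 'class_1' with recall = 0.351.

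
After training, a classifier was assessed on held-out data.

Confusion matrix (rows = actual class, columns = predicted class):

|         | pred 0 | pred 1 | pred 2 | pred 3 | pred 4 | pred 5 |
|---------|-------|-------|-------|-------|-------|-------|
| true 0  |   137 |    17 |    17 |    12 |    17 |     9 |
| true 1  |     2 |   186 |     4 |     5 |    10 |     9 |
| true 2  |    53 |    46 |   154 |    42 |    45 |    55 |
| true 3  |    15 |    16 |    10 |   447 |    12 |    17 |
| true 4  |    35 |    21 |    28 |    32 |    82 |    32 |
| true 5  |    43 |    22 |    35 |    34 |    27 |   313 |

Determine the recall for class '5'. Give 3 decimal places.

recall = TP/(TP+FN).
5: TP=313, FN=43+22+35+34+27=161 → 313/474 = 0.6603

0.660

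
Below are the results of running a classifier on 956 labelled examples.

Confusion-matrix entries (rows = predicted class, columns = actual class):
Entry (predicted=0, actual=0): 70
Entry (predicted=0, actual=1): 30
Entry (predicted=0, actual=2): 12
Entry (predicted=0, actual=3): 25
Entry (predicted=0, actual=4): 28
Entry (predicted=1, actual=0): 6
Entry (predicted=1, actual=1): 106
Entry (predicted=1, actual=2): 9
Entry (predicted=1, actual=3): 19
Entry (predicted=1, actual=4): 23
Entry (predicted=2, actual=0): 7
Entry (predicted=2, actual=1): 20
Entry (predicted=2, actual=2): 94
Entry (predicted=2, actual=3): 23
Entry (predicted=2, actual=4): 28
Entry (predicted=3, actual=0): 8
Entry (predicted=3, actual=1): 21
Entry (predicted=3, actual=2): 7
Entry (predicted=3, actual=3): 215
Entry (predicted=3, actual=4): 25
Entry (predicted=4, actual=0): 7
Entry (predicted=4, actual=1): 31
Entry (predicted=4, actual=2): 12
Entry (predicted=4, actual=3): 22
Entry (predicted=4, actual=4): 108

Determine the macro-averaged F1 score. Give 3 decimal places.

0.602

Per-class F1 score (2·TP/(2·TP+FP+FN)):
  0: TP=70, FP=30+12+25+28=95, FN=6+7+8+7=28 → 140/263 = 0.5323
  1: TP=106, FP=6+9+19+23=57, FN=30+20+21+31=102 → 212/371 = 0.5714
  2: TP=94, FP=7+20+23+28=78, FN=12+9+7+12=40 → 188/306 = 0.6144
  3: TP=215, FP=8+21+7+25=61, FN=25+19+23+22=89 → 430/580 = 0.7414
  4: TP=108, FP=7+31+12+22=72, FN=28+23+28+25=104 → 216/392 = 0.5510
Macro-F1 score = mean = (0.5323 + 0.5714 + 0.6144 + 0.7414 + 0.5510) / 5 = 0.602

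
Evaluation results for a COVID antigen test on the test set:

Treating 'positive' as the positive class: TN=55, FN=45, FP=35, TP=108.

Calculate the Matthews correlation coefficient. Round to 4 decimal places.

0.3111

MCC = (TP·TN − FP·FN) / √((TP+FP)(TP+FN)(TN+FP)(TN+FN))
Numerator = 108·55 − 35·45 = 4365
Denominator = √(143·153·90·100) = √196911000 = 14032.4980
MCC = 4365 / 14032.4980 = 0.3111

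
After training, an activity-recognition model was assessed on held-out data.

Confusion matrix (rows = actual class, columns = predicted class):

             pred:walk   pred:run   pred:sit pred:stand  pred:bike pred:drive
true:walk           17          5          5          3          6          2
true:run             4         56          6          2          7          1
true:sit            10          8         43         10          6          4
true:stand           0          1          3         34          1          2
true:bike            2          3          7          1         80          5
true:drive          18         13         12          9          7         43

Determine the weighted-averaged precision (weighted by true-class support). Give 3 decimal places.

Per-class precision (TP/(TP+FP)):
  walk: TP=17, FP=4+10+0+2+18=34 → 17/51 = 0.3333
  run: TP=56, FP=5+8+1+3+13=30 → 56/86 = 0.6512
  sit: TP=43, FP=5+6+3+7+12=33 → 43/76 = 0.5658
  stand: TP=34, FP=3+2+10+1+9=25 → 34/59 = 0.5763
  bike: TP=80, FP=6+7+6+1+7=27 → 80/107 = 0.7477
  drive: TP=43, FP=2+1+4+2+5=14 → 43/57 = 0.7544
Weighted-precision = Σ (supportᵢ/N)·precisionᵢ with N=436: (38/436)·0.3333 + (76/436)·0.6512 + (81/436)·0.5658 + (41/436)·0.5763 + (98/436)·0.7477 + (102/436)·0.7544 = 0.646

0.646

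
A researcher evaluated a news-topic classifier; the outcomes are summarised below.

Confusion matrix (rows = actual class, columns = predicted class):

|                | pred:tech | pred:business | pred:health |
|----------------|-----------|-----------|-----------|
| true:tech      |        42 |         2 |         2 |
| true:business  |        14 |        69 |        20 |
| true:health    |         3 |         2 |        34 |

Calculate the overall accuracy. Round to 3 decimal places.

Accuracy = trace / total = (42+69+34=145) / 188 = 145/188 = 0.771

0.771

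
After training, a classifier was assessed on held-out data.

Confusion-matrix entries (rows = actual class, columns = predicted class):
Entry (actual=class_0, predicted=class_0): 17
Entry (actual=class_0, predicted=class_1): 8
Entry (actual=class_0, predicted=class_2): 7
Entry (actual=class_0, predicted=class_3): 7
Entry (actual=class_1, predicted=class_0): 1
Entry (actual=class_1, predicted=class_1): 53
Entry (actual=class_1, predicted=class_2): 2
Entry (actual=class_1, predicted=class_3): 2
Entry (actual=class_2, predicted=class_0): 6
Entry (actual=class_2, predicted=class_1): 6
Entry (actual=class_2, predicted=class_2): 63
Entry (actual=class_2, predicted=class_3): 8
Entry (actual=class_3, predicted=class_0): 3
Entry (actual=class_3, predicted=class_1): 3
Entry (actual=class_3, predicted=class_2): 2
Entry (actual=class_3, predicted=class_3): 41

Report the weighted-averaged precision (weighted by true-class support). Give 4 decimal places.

Per-class precision (TP/(TP+FP)):
  class_0: TP=17, FP=1+6+3=10 → 17/27 = 0.62963
  class_1: TP=53, FP=8+6+3=17 → 53/70 = 0.75714
  class_2: TP=63, FP=7+2+2=11 → 63/74 = 0.85135
  class_3: TP=41, FP=7+2+8=17 → 41/58 = 0.70690
Weighted-precision = Σ (supportᵢ/N)·precisionᵢ with N=229: (39/229)·0.62963 + (58/229)·0.75714 + (83/229)·0.85135 + (49/229)·0.70690 = 0.7588

0.7588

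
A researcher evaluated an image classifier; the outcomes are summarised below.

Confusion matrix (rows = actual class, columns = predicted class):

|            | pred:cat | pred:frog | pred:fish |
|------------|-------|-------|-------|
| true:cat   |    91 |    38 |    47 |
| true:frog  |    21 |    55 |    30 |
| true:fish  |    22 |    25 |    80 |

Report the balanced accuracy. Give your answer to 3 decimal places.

0.555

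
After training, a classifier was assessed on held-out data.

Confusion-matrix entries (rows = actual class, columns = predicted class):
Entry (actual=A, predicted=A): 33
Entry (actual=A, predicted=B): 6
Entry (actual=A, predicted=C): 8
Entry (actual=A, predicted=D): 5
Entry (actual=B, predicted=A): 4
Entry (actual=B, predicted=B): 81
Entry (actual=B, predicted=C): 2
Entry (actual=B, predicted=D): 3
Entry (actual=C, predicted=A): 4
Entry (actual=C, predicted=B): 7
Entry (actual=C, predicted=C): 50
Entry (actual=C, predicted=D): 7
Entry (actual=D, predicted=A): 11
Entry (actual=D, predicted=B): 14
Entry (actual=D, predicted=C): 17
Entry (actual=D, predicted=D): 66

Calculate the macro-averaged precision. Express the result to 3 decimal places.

Per-class precision (TP/(TP+FP)):
  A: TP=33, FP=4+4+11=19 → 33/52 = 0.6346
  B: TP=81, FP=6+7+14=27 → 81/108 = 0.7500
  C: TP=50, FP=8+2+17=27 → 50/77 = 0.6494
  D: TP=66, FP=5+3+7=15 → 66/81 = 0.8148
Macro-precision = mean = (0.6346 + 0.7500 + 0.6494 + 0.8148) / 4 = 0.712

0.712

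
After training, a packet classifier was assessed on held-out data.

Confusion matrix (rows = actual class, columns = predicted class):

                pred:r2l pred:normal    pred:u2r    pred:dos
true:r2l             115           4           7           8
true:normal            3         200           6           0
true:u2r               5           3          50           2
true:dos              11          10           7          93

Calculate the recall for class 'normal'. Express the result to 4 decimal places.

0.9569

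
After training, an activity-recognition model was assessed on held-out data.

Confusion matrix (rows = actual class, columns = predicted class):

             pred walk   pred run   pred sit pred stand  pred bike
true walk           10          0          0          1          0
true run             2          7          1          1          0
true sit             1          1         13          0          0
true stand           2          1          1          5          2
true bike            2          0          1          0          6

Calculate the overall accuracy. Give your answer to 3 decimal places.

Accuracy = trace / total = (10+7+13+5+6=41) / 57 = 41/57 = 0.719

0.719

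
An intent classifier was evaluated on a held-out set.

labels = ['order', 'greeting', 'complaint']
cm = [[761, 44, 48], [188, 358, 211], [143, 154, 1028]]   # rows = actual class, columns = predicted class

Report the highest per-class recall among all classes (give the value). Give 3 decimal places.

Per-class recall (TP/(TP+FN)):
  order: TP=761, FN=44+48=92 → 761/853 = 0.8921
  greeting: TP=358, FN=188+211=399 → 358/757 = 0.4729
  complaint: TP=1028, FN=143+154=297 → 1028/1325 = 0.7758
Highest is class 'order' with recall = 0.892.

0.892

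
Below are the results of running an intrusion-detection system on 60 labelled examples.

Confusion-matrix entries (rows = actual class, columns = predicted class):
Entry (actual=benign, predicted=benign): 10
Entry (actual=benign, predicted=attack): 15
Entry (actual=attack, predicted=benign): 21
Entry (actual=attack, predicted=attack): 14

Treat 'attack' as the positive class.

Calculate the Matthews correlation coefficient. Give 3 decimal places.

-0.197

MCC = (TP·TN − FP·FN) / √((TP+FP)(TP+FN)(TN+FP)(TN+FN))
Numerator = 14·10 − 15·21 = -175
Denominator = √(29·35·25·31) = √786625 = 886.9188
MCC = -175 / 886.9188 = -0.197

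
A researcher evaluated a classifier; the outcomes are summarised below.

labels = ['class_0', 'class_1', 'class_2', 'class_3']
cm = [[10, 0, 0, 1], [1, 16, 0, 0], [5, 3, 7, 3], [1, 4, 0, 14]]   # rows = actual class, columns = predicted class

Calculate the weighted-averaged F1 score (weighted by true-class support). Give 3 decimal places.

Per-class F1 score (2·TP/(2·TP+FP+FN)):
  class_0: TP=10, FP=1+5+1=7, FN=0+0+1=1 → 20/28 = 0.7143
  class_1: TP=16, FP=0+3+4=7, FN=1+0+0=1 → 32/40 = 0.8000
  class_2: TP=7, FP=0+0+0=0, FN=5+3+3=11 → 14/25 = 0.5600
  class_3: TP=14, FP=1+0+3=4, FN=1+4+0=5 → 28/37 = 0.7568
Weighted-F1 score = Σ (supportᵢ/N)·F1 scoreᵢ with N=65: (11/65)·0.7143 + (17/65)·0.8000 + (18/65)·0.5600 + (19/65)·0.7568 = 0.706

0.706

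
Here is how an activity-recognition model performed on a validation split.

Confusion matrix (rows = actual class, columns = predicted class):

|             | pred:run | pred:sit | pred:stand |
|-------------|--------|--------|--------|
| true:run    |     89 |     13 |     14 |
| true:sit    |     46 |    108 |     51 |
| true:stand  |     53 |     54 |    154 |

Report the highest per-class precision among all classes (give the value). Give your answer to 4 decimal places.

Per-class precision (TP/(TP+FP)):
  run: TP=89, FP=46+53=99 → 89/188 = 0.47340
  sit: TP=108, FP=13+54=67 → 108/175 = 0.61714
  stand: TP=154, FP=14+51=65 → 154/219 = 0.70320
Highest is class 'stand' with precision = 0.7032.

0.7032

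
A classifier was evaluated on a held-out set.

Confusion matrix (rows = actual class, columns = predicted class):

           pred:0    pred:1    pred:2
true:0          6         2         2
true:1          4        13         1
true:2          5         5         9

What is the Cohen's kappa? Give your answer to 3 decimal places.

0.393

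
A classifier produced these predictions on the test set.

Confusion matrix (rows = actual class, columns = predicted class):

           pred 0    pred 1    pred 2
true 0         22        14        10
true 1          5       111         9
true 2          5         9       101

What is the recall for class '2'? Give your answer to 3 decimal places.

0.878

Take TP from the diagonal, FP from the rest of the '2' prediction marginal, FN from the rest of the '2' actual marginal.
recall = TP/(TP+FN).
2: TP=101, FN=5+9=14 → 101/115 = 0.8783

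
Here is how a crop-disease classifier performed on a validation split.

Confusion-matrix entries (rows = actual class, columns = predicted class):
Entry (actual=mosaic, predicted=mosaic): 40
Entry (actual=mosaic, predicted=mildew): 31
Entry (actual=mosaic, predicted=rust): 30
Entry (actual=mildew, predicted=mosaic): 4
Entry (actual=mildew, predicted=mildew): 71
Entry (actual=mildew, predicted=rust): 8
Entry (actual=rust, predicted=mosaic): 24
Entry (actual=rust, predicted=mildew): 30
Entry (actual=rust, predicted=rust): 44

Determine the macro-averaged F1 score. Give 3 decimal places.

0.541

Per-class F1 score (2·TP/(2·TP+FP+FN)):
  mosaic: TP=40, FP=4+24=28, FN=31+30=61 → 80/169 = 0.4734
  mildew: TP=71, FP=31+30=61, FN=4+8=12 → 142/215 = 0.6605
  rust: TP=44, FP=30+8=38, FN=24+30=54 → 88/180 = 0.4889
Macro-F1 score = mean = (0.4734 + 0.6605 + 0.4889) / 3 = 0.541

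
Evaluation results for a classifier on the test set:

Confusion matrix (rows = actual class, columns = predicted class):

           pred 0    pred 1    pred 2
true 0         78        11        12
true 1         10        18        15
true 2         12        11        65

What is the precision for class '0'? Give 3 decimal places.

precision = TP/(TP+FP).
0: TP=78, FP=10+12=22 → 78/100 = 0.7800

0.780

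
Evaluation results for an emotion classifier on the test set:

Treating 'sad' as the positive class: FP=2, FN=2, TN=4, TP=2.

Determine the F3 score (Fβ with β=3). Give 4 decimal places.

0.5000

Fβ = (1+β²)·TP / ((1+β²)·TP + β²·FN + FP), with β²=9
= 10·2 / (10·2 + 9·2 + 2) = 0.5000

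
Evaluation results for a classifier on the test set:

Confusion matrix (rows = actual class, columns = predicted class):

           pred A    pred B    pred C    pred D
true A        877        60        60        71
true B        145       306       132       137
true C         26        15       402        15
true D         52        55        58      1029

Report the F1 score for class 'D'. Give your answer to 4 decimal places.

Take TP from the diagonal, FP from the rest of the 'D' prediction marginal, FN from the rest of the 'D' actual marginal.
F1 score = 2·TP/(2·TP+FP+FN).
D: TP=1029, FP=71+137+15=223, FN=52+55+58=165 → 2058/2446 = 0.84137

0.8414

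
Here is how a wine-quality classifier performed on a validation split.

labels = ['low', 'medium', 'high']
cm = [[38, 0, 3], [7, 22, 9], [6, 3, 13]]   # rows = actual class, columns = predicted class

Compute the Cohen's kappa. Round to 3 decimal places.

Observed agreement pₒ = trace/N = 73/101 = 0.7228
Expected agreement pₑ = Σ (rowᵢ·colᵢ)/N² = (41·51 + 38·25 + 22·25)/101² = 0.3520
κ = (pₒ − pₑ)/(1 − pₑ) = (0.7228 − 0.3520)/(1 − 0.3520) = 0.572

0.572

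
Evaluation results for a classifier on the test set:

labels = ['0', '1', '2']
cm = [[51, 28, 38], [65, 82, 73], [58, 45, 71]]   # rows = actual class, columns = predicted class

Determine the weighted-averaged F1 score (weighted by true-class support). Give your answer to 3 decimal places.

0.404

Per-class F1 score (2·TP/(2·TP+FP+FN)):
  0: TP=51, FP=65+58=123, FN=28+38=66 → 102/291 = 0.3505
  1: TP=82, FP=28+45=73, FN=65+73=138 → 164/375 = 0.4373
  2: TP=71, FP=38+73=111, FN=58+45=103 → 142/356 = 0.3989
Weighted-F1 score = Σ (supportᵢ/N)·F1 scoreᵢ with N=511: (117/511)·0.3505 + (220/511)·0.4373 + (174/511)·0.3989 = 0.404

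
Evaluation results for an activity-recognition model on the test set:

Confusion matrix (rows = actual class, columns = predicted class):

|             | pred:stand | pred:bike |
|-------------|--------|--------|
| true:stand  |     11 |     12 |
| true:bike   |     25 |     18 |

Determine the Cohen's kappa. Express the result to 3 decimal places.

Observed agreement pₒ = trace/N = 29/66 = 0.4394
Expected agreement pₑ = Σ (rowᵢ·colᵢ)/N² = (23·36 + 43·30)/66² = 0.4862
κ = (pₒ − pₑ)/(1 − pₑ) = (0.4394 − 0.4862)/(1 − 0.4862) = -0.091

-0.091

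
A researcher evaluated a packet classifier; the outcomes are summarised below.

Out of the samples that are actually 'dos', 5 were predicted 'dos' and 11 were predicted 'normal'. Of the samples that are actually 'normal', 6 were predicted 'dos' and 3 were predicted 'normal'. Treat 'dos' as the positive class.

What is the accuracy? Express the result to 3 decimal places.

Accuracy = (TP+TN)/N = (5+3)/25 = 0.320

0.320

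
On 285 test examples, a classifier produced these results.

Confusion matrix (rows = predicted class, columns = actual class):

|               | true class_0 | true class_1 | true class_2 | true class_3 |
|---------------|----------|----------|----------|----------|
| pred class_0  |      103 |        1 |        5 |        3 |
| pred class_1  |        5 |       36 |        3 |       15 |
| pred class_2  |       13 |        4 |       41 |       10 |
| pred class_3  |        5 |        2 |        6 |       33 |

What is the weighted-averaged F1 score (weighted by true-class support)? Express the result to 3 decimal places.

0.750

Per-class F1 score (2·TP/(2·TP+FP+FN)):
  class_0: TP=103, FP=1+5+3=9, FN=5+13+5=23 → 206/238 = 0.8655
  class_1: TP=36, FP=5+3+15=23, FN=1+4+2=7 → 72/102 = 0.7059
  class_2: TP=41, FP=13+4+10=27, FN=5+3+6=14 → 82/123 = 0.6667
  class_3: TP=33, FP=5+2+6=13, FN=3+15+10=28 → 66/107 = 0.6168
Weighted-F1 score = Σ (supportᵢ/N)·F1 scoreᵢ with N=285: (126/285)·0.8655 + (43/285)·0.7059 + (55/285)·0.6667 + (61/285)·0.6168 = 0.750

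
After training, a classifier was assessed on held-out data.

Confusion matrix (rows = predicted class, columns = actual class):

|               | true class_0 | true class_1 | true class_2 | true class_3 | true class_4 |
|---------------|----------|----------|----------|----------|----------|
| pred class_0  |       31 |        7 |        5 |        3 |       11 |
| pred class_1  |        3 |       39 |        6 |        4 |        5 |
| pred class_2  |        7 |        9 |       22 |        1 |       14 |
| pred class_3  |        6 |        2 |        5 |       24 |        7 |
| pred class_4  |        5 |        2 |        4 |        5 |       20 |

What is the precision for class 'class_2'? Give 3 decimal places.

0.415

One-vs-rest for 'class_2': TP = diagonal; FP = other classes predicted 'class_2'; FN = 'class_2' predicted as other.
precision = TP/(TP+FP).
class_2: TP=22, FP=7+9+1+14=31 → 22/53 = 0.4151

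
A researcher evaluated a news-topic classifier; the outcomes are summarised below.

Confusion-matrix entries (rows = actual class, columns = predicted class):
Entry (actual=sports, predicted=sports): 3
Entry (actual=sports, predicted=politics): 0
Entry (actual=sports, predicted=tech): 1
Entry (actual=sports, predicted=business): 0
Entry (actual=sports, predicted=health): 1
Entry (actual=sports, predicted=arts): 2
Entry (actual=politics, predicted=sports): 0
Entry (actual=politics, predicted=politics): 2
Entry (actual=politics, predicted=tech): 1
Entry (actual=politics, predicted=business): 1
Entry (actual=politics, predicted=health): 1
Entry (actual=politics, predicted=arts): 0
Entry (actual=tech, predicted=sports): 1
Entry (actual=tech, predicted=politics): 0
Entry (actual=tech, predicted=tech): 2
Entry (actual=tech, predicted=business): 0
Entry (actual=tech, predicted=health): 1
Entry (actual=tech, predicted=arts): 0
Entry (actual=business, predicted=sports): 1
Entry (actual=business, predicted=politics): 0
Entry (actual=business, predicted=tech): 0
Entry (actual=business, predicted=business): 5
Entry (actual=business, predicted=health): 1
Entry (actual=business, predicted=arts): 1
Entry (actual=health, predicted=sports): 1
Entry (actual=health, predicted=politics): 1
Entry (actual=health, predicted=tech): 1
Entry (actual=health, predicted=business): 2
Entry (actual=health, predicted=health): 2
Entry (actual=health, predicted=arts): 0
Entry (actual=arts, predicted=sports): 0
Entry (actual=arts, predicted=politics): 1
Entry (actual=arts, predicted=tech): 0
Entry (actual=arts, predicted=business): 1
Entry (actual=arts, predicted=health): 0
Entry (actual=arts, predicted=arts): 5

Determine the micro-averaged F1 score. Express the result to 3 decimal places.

Micro-averaging pools counts across classes: ΣTP=19, ΣFP=19, ΣFN=19.
Micro-F1 score = 2·TP/(2·TP+FP+FN) on pooled counts = 0.500 (equals overall accuracy in single-label multiclass).

0.500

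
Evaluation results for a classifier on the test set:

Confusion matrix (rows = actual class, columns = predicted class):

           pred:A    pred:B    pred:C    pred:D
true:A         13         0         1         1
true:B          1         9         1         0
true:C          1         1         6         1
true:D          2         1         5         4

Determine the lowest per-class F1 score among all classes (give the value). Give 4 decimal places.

0.4444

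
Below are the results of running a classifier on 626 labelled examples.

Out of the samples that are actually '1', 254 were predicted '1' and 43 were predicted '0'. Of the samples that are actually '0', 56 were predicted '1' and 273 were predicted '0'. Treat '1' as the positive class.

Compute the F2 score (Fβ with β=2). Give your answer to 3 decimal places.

0.848

Fβ = (1+β²)·TP / ((1+β²)·TP + β²·FN + FP), with β²=4
= 5·254 / (5·254 + 4·43 + 56) = 0.848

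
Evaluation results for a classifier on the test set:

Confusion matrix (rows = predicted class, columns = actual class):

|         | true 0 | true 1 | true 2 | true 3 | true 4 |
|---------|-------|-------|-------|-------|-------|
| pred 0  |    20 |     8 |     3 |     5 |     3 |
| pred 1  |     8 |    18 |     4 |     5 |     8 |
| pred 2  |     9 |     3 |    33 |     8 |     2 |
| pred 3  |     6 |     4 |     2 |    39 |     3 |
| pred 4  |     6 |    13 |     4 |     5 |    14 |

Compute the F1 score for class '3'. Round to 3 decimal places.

0.672

Take TP from the diagonal, FP from the rest of the '3' prediction marginal, FN from the rest of the '3' actual marginal.
F1 score = 2·TP/(2·TP+FP+FN).
3: TP=39, FP=6+4+2+3=15, FN=5+5+8+5=23 → 78/116 = 0.6724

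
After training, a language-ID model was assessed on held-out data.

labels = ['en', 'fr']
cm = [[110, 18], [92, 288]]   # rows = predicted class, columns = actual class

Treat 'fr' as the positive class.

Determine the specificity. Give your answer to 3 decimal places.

Specificity = TN/(TN+FP) = 110/(110+92) = 0.545

0.545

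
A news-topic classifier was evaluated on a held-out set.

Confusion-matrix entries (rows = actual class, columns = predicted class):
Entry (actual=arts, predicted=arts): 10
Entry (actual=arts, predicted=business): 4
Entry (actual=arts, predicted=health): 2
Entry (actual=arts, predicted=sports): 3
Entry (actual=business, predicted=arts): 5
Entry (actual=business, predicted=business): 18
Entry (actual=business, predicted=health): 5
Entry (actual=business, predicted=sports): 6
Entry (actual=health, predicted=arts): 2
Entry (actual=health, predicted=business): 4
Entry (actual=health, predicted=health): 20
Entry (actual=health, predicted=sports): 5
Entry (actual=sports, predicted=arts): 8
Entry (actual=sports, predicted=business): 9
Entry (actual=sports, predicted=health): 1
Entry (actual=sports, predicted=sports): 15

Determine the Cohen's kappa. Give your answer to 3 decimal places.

Observed agreement pₒ = trace/N = 63/117 = 0.5385
Expected agreement pₑ = Σ (rowᵢ·colᵢ)/N² = (19·25 + 34·35 + 31·28 + 33·29)/117² = 0.2549
κ = (pₒ − pₑ)/(1 − pₑ) = (0.5385 − 0.2549)/(1 − 0.2549) = 0.381

0.381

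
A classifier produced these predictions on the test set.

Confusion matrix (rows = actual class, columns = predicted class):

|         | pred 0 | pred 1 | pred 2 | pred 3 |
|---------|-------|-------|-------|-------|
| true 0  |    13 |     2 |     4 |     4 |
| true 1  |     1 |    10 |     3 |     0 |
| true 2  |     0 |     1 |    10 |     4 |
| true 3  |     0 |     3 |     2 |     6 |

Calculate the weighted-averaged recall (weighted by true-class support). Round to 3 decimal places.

Per-class recall (TP/(TP+FN)):
  0: TP=13, FN=2+4+4=10 → 13/23 = 0.5652
  1: TP=10, FN=1+3+0=4 → 10/14 = 0.7143
  2: TP=10, FN=0+1+4=5 → 10/15 = 0.6667
  3: TP=6, FN=0+3+2=5 → 6/11 = 0.5455
Weighted-recall = Σ (supportᵢ/N)·recallᵢ with N=63: (23/63)·0.5652 + (14/63)·0.7143 + (15/63)·0.6667 + (11/63)·0.5455 = 0.619

0.619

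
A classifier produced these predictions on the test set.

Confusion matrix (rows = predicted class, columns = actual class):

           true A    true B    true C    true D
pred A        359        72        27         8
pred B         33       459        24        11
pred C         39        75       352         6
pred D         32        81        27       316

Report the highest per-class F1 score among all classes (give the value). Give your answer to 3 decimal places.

0.793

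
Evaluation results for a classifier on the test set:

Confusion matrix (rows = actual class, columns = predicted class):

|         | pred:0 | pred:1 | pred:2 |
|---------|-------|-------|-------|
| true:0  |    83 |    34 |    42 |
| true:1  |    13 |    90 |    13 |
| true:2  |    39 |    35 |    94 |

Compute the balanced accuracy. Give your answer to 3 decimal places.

Balanced accuracy = mean of per-class recall.
  0: recall = 83/159 = 0.5220
  1: recall = 90/116 = 0.7759
  2: recall = 94/168 = 0.5595
Mean = (0.5220 + 0.7759 + 0.5595) / 3 = 0.619

0.619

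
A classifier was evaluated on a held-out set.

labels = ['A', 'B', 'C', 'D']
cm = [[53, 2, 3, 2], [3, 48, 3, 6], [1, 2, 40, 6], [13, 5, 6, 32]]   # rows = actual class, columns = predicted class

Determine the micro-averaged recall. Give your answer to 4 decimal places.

0.7689

Micro-averaging pools counts across classes: ΣTP=173, ΣFP=52, ΣFN=52.
Micro-recall = TP/(TP+FN) on pooled counts = 0.7689 (equals overall accuracy in single-label multiclass).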